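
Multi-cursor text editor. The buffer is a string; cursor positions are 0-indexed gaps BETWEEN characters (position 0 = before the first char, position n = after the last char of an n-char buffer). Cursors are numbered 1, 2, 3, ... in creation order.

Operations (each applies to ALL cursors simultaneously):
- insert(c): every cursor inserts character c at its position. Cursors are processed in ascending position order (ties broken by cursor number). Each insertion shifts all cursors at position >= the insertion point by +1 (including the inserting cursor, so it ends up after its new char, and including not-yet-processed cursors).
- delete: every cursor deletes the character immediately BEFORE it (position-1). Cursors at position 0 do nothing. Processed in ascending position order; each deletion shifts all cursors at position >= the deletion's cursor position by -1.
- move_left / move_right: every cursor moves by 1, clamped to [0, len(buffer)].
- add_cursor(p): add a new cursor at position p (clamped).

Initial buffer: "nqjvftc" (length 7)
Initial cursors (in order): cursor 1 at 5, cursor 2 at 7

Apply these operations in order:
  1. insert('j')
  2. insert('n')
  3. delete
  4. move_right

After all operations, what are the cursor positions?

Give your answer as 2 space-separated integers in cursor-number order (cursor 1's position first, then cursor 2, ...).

After op 1 (insert('j')): buffer="nqjvfjtcj" (len 9), cursors c1@6 c2@9, authorship .....1..2
After op 2 (insert('n')): buffer="nqjvfjntcjn" (len 11), cursors c1@7 c2@11, authorship .....11..22
After op 3 (delete): buffer="nqjvfjtcj" (len 9), cursors c1@6 c2@9, authorship .....1..2
After op 4 (move_right): buffer="nqjvfjtcj" (len 9), cursors c1@7 c2@9, authorship .....1..2

Answer: 7 9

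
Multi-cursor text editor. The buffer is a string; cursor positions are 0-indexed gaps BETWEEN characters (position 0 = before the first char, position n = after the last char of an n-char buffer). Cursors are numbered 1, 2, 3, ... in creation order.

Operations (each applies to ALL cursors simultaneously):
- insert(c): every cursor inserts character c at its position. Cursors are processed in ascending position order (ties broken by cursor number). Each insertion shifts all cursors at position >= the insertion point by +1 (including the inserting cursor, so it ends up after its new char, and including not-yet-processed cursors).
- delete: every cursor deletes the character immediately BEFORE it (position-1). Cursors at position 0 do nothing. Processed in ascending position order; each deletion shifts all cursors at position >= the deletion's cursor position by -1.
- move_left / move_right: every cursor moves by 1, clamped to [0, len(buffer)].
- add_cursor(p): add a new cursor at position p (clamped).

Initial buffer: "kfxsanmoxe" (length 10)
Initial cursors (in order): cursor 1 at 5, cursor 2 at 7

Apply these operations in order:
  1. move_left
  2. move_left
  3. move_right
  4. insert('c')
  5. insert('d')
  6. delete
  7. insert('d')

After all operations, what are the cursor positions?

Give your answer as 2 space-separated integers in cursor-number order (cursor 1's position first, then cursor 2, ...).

After op 1 (move_left): buffer="kfxsanmoxe" (len 10), cursors c1@4 c2@6, authorship ..........
After op 2 (move_left): buffer="kfxsanmoxe" (len 10), cursors c1@3 c2@5, authorship ..........
After op 3 (move_right): buffer="kfxsanmoxe" (len 10), cursors c1@4 c2@6, authorship ..........
After op 4 (insert('c')): buffer="kfxscancmoxe" (len 12), cursors c1@5 c2@8, authorship ....1..2....
After op 5 (insert('d')): buffer="kfxscdancdmoxe" (len 14), cursors c1@6 c2@10, authorship ....11..22....
After op 6 (delete): buffer="kfxscancmoxe" (len 12), cursors c1@5 c2@8, authorship ....1..2....
After op 7 (insert('d')): buffer="kfxscdancdmoxe" (len 14), cursors c1@6 c2@10, authorship ....11..22....

Answer: 6 10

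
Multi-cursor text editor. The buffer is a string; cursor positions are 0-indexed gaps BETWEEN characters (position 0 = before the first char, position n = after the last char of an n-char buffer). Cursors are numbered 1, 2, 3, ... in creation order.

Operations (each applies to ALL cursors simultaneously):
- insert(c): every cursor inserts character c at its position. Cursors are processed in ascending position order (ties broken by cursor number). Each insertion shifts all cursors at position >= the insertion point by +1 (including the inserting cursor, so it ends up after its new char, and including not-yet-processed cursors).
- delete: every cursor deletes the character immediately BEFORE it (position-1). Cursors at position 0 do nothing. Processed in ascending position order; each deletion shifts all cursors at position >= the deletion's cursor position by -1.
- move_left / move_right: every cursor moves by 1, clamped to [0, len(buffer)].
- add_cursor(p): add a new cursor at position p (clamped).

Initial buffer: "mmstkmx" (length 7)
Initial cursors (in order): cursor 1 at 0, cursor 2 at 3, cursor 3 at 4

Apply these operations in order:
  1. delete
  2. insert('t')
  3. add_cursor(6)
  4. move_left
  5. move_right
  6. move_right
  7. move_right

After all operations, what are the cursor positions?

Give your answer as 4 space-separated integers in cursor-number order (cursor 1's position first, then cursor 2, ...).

After op 1 (delete): buffer="mmkmx" (len 5), cursors c1@0 c2@2 c3@2, authorship .....
After op 2 (insert('t')): buffer="tmmttkmx" (len 8), cursors c1@1 c2@5 c3@5, authorship 1..23...
After op 3 (add_cursor(6)): buffer="tmmttkmx" (len 8), cursors c1@1 c2@5 c3@5 c4@6, authorship 1..23...
After op 4 (move_left): buffer="tmmttkmx" (len 8), cursors c1@0 c2@4 c3@4 c4@5, authorship 1..23...
After op 5 (move_right): buffer="tmmttkmx" (len 8), cursors c1@1 c2@5 c3@5 c4@6, authorship 1..23...
After op 6 (move_right): buffer="tmmttkmx" (len 8), cursors c1@2 c2@6 c3@6 c4@7, authorship 1..23...
After op 7 (move_right): buffer="tmmttkmx" (len 8), cursors c1@3 c2@7 c3@7 c4@8, authorship 1..23...

Answer: 3 7 7 8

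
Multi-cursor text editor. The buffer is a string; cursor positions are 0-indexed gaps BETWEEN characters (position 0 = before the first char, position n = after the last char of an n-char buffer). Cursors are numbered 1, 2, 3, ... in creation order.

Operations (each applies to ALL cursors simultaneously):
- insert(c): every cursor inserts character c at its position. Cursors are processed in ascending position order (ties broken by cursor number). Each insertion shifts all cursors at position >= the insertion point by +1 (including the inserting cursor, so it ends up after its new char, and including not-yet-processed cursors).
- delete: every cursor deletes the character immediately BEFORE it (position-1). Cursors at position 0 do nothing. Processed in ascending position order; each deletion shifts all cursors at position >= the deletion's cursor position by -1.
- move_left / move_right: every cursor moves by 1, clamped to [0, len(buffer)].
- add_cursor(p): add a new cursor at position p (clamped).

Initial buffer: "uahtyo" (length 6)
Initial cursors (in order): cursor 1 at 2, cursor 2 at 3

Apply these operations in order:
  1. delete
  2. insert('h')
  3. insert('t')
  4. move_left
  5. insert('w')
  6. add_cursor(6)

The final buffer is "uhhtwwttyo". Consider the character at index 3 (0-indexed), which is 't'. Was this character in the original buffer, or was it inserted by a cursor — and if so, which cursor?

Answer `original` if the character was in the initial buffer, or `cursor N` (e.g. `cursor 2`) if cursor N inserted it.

After op 1 (delete): buffer="utyo" (len 4), cursors c1@1 c2@1, authorship ....
After op 2 (insert('h')): buffer="uhhtyo" (len 6), cursors c1@3 c2@3, authorship .12...
After op 3 (insert('t')): buffer="uhhtttyo" (len 8), cursors c1@5 c2@5, authorship .1212...
After op 4 (move_left): buffer="uhhtttyo" (len 8), cursors c1@4 c2@4, authorship .1212...
After op 5 (insert('w')): buffer="uhhtwwttyo" (len 10), cursors c1@6 c2@6, authorship .121122...
After op 6 (add_cursor(6)): buffer="uhhtwwttyo" (len 10), cursors c1@6 c2@6 c3@6, authorship .121122...
Authorship (.=original, N=cursor N): . 1 2 1 1 2 2 . . .
Index 3: author = 1

Answer: cursor 1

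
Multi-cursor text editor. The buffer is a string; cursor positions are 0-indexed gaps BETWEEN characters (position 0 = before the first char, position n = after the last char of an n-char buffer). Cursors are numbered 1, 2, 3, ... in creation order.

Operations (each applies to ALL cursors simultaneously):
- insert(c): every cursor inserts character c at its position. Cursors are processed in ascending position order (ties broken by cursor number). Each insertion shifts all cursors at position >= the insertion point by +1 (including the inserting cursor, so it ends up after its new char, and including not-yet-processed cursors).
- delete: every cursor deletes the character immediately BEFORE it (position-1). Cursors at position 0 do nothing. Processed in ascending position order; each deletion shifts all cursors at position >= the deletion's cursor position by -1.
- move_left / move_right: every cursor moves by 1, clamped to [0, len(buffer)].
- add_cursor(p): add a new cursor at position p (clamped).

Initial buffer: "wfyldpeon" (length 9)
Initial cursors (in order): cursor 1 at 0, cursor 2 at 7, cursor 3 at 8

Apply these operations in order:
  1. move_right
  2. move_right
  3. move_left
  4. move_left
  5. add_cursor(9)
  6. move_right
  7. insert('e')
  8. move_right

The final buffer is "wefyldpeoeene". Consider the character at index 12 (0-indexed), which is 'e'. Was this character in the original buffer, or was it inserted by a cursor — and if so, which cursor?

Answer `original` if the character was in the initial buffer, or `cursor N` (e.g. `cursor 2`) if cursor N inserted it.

Answer: cursor 4

Derivation:
After op 1 (move_right): buffer="wfyldpeon" (len 9), cursors c1@1 c2@8 c3@9, authorship .........
After op 2 (move_right): buffer="wfyldpeon" (len 9), cursors c1@2 c2@9 c3@9, authorship .........
After op 3 (move_left): buffer="wfyldpeon" (len 9), cursors c1@1 c2@8 c3@8, authorship .........
After op 4 (move_left): buffer="wfyldpeon" (len 9), cursors c1@0 c2@7 c3@7, authorship .........
After op 5 (add_cursor(9)): buffer="wfyldpeon" (len 9), cursors c1@0 c2@7 c3@7 c4@9, authorship .........
After op 6 (move_right): buffer="wfyldpeon" (len 9), cursors c1@1 c2@8 c3@8 c4@9, authorship .........
After op 7 (insert('e')): buffer="wefyldpeoeene" (len 13), cursors c1@2 c2@11 c3@11 c4@13, authorship .1.......23.4
After op 8 (move_right): buffer="wefyldpeoeene" (len 13), cursors c1@3 c2@12 c3@12 c4@13, authorship .1.......23.4
Authorship (.=original, N=cursor N): . 1 . . . . . . . 2 3 . 4
Index 12: author = 4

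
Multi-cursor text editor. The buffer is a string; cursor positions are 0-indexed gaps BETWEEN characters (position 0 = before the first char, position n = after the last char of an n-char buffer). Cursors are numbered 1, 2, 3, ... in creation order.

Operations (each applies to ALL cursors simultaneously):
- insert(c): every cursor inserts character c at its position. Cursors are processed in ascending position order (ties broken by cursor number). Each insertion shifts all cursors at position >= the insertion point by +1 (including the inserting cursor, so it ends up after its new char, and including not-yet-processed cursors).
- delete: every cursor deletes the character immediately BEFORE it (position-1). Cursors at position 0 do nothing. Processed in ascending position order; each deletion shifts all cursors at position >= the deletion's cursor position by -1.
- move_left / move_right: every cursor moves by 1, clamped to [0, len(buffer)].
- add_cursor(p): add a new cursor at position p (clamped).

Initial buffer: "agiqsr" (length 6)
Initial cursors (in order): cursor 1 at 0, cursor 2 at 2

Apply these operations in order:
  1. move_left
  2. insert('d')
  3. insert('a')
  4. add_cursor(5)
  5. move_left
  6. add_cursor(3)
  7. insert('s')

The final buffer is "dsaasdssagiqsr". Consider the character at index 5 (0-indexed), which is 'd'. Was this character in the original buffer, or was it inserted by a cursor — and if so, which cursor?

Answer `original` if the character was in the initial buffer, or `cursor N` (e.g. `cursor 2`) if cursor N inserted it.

After op 1 (move_left): buffer="agiqsr" (len 6), cursors c1@0 c2@1, authorship ......
After op 2 (insert('d')): buffer="dadgiqsr" (len 8), cursors c1@1 c2@3, authorship 1.2.....
After op 3 (insert('a')): buffer="daadagiqsr" (len 10), cursors c1@2 c2@5, authorship 11.22.....
After op 4 (add_cursor(5)): buffer="daadagiqsr" (len 10), cursors c1@2 c2@5 c3@5, authorship 11.22.....
After op 5 (move_left): buffer="daadagiqsr" (len 10), cursors c1@1 c2@4 c3@4, authorship 11.22.....
After op 6 (add_cursor(3)): buffer="daadagiqsr" (len 10), cursors c1@1 c4@3 c2@4 c3@4, authorship 11.22.....
After op 7 (insert('s')): buffer="dsaasdssagiqsr" (len 14), cursors c1@2 c4@5 c2@8 c3@8, authorship 111.42232.....
Authorship (.=original, N=cursor N): 1 1 1 . 4 2 2 3 2 . . . . .
Index 5: author = 2

Answer: cursor 2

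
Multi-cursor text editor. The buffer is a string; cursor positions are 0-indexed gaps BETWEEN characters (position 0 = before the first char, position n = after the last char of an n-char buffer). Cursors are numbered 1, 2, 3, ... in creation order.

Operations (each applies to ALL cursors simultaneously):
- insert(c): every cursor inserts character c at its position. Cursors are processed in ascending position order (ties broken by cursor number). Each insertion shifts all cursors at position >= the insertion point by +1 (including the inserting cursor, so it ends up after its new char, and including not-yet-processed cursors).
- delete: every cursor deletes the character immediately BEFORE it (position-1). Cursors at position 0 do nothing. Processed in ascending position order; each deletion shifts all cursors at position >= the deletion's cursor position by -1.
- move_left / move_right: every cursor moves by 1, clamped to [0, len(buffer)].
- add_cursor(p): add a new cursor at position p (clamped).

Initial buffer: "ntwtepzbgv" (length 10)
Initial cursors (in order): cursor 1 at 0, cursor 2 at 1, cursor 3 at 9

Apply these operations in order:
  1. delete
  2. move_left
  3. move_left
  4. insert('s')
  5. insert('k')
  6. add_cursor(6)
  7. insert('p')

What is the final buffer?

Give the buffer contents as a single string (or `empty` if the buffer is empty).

After op 1 (delete): buffer="twtepzbv" (len 8), cursors c1@0 c2@0 c3@7, authorship ........
After op 2 (move_left): buffer="twtepzbv" (len 8), cursors c1@0 c2@0 c3@6, authorship ........
After op 3 (move_left): buffer="twtepzbv" (len 8), cursors c1@0 c2@0 c3@5, authorship ........
After op 4 (insert('s')): buffer="sstwtepszbv" (len 11), cursors c1@2 c2@2 c3@8, authorship 12.....3...
After op 5 (insert('k')): buffer="sskktwtepskzbv" (len 14), cursors c1@4 c2@4 c3@11, authorship 1212.....33...
After op 6 (add_cursor(6)): buffer="sskktwtepskzbv" (len 14), cursors c1@4 c2@4 c4@6 c3@11, authorship 1212.....33...
After op 7 (insert('p')): buffer="sskkpptwptepskpzbv" (len 18), cursors c1@6 c2@6 c4@9 c3@15, authorship 121212..4...333...

Answer: sskkpptwptepskpzbv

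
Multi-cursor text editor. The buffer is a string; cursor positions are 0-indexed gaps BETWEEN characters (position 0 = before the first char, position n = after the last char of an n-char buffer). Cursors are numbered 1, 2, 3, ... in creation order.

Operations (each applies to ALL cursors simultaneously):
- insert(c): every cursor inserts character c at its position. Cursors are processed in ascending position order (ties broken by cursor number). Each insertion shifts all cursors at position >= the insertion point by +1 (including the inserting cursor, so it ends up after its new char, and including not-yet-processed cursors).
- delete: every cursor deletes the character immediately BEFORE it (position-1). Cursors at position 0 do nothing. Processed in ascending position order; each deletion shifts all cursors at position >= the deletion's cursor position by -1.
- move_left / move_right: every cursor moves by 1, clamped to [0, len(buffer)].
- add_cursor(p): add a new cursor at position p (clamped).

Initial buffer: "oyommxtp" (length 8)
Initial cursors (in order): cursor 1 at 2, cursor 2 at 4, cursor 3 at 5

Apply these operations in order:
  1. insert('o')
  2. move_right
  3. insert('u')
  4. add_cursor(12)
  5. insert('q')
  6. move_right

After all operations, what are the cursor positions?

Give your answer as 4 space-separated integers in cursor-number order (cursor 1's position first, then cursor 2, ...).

Answer: 7 12 17 17

Derivation:
After op 1 (insert('o')): buffer="oyoomomoxtp" (len 11), cursors c1@3 c2@6 c3@8, authorship ..1..2.3...
After op 2 (move_right): buffer="oyoomomoxtp" (len 11), cursors c1@4 c2@7 c3@9, authorship ..1..2.3...
After op 3 (insert('u')): buffer="oyooumomuoxutp" (len 14), cursors c1@5 c2@9 c3@12, authorship ..1.1.2.23.3..
After op 4 (add_cursor(12)): buffer="oyooumomuoxutp" (len 14), cursors c1@5 c2@9 c3@12 c4@12, authorship ..1.1.2.23.3..
After op 5 (insert('q')): buffer="oyoouqmomuqoxuqqtp" (len 18), cursors c1@6 c2@11 c3@16 c4@16, authorship ..1.11.2.223.334..
After op 6 (move_right): buffer="oyoouqmomuqoxuqqtp" (len 18), cursors c1@7 c2@12 c3@17 c4@17, authorship ..1.11.2.223.334..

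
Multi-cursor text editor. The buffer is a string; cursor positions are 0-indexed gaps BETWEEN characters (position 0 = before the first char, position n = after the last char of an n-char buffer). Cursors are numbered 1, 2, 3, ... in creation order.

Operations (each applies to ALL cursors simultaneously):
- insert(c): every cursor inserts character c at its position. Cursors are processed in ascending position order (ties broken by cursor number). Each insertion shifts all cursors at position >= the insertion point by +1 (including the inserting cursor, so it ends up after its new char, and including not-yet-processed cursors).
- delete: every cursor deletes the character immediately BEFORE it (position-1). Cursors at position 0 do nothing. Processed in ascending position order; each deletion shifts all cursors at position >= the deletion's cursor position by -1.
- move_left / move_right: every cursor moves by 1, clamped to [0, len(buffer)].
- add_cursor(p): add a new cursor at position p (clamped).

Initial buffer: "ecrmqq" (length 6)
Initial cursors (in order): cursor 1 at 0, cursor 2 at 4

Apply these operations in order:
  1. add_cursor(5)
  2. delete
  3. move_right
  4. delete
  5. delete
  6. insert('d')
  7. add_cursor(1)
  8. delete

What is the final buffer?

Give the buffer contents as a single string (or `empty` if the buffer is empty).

After op 1 (add_cursor(5)): buffer="ecrmqq" (len 6), cursors c1@0 c2@4 c3@5, authorship ......
After op 2 (delete): buffer="ecrq" (len 4), cursors c1@0 c2@3 c3@3, authorship ....
After op 3 (move_right): buffer="ecrq" (len 4), cursors c1@1 c2@4 c3@4, authorship ....
After op 4 (delete): buffer="c" (len 1), cursors c1@0 c2@1 c3@1, authorship .
After op 5 (delete): buffer="" (len 0), cursors c1@0 c2@0 c3@0, authorship 
After op 6 (insert('d')): buffer="ddd" (len 3), cursors c1@3 c2@3 c3@3, authorship 123
After op 7 (add_cursor(1)): buffer="ddd" (len 3), cursors c4@1 c1@3 c2@3 c3@3, authorship 123
After op 8 (delete): buffer="" (len 0), cursors c1@0 c2@0 c3@0 c4@0, authorship 

Answer: empty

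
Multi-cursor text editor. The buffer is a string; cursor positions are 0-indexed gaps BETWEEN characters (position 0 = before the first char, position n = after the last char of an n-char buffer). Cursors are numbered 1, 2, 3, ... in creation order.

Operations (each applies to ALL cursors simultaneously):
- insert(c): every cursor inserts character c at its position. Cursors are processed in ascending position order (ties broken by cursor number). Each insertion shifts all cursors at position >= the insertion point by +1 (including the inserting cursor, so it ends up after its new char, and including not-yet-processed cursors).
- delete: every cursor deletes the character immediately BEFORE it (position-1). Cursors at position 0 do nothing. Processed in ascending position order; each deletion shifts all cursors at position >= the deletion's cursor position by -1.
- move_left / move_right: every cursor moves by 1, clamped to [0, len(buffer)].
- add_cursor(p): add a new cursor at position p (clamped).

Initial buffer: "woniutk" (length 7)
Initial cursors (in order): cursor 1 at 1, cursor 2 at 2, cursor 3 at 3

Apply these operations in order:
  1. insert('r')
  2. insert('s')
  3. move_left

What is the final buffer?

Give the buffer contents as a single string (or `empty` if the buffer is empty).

Answer: wrsorsnrsiutk

Derivation:
After op 1 (insert('r')): buffer="wrornriutk" (len 10), cursors c1@2 c2@4 c3@6, authorship .1.2.3....
After op 2 (insert('s')): buffer="wrsorsnrsiutk" (len 13), cursors c1@3 c2@6 c3@9, authorship .11.22.33....
After op 3 (move_left): buffer="wrsorsnrsiutk" (len 13), cursors c1@2 c2@5 c3@8, authorship .11.22.33....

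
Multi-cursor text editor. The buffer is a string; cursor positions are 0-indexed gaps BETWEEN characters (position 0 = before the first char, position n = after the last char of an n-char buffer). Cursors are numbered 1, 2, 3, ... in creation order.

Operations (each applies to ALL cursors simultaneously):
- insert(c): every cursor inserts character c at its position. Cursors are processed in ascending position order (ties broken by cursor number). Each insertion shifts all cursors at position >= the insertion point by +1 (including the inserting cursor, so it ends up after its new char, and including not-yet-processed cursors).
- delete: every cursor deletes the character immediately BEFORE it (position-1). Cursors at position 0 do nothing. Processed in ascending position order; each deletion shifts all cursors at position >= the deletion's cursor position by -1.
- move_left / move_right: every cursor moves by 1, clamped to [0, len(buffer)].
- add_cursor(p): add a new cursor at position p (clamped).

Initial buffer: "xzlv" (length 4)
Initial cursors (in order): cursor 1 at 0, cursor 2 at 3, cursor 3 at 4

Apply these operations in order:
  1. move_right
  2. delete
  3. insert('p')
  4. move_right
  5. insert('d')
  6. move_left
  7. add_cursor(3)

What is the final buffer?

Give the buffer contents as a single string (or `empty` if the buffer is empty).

After op 1 (move_right): buffer="xzlv" (len 4), cursors c1@1 c2@4 c3@4, authorship ....
After op 2 (delete): buffer="z" (len 1), cursors c1@0 c2@1 c3@1, authorship .
After op 3 (insert('p')): buffer="pzpp" (len 4), cursors c1@1 c2@4 c3@4, authorship 1.23
After op 4 (move_right): buffer="pzpp" (len 4), cursors c1@2 c2@4 c3@4, authorship 1.23
After op 5 (insert('d')): buffer="pzdppdd" (len 7), cursors c1@3 c2@7 c3@7, authorship 1.12323
After op 6 (move_left): buffer="pzdppdd" (len 7), cursors c1@2 c2@6 c3@6, authorship 1.12323
After op 7 (add_cursor(3)): buffer="pzdppdd" (len 7), cursors c1@2 c4@3 c2@6 c3@6, authorship 1.12323

Answer: pzdppdd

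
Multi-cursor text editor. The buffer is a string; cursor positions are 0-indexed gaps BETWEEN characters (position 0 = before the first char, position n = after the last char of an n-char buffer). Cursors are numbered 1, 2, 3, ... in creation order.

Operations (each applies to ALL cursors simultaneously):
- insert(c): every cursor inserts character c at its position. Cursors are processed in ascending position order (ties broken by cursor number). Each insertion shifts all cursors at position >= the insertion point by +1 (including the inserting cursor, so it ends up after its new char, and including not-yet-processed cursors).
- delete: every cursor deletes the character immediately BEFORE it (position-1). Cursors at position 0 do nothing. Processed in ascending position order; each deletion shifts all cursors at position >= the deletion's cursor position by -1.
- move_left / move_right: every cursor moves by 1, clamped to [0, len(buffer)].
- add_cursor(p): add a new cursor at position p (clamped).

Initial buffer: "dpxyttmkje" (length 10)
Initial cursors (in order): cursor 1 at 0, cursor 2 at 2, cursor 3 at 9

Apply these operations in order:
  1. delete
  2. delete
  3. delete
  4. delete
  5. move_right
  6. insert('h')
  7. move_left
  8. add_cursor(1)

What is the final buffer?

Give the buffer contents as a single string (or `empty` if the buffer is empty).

After op 1 (delete): buffer="dxyttmke" (len 8), cursors c1@0 c2@1 c3@7, authorship ........
After op 2 (delete): buffer="xyttme" (len 6), cursors c1@0 c2@0 c3@5, authorship ......
After op 3 (delete): buffer="xytte" (len 5), cursors c1@0 c2@0 c3@4, authorship .....
After op 4 (delete): buffer="xyte" (len 4), cursors c1@0 c2@0 c3@3, authorship ....
After op 5 (move_right): buffer="xyte" (len 4), cursors c1@1 c2@1 c3@4, authorship ....
After op 6 (insert('h')): buffer="xhhyteh" (len 7), cursors c1@3 c2@3 c3@7, authorship .12...3
After op 7 (move_left): buffer="xhhyteh" (len 7), cursors c1@2 c2@2 c3@6, authorship .12...3
After op 8 (add_cursor(1)): buffer="xhhyteh" (len 7), cursors c4@1 c1@2 c2@2 c3@6, authorship .12...3

Answer: xhhyteh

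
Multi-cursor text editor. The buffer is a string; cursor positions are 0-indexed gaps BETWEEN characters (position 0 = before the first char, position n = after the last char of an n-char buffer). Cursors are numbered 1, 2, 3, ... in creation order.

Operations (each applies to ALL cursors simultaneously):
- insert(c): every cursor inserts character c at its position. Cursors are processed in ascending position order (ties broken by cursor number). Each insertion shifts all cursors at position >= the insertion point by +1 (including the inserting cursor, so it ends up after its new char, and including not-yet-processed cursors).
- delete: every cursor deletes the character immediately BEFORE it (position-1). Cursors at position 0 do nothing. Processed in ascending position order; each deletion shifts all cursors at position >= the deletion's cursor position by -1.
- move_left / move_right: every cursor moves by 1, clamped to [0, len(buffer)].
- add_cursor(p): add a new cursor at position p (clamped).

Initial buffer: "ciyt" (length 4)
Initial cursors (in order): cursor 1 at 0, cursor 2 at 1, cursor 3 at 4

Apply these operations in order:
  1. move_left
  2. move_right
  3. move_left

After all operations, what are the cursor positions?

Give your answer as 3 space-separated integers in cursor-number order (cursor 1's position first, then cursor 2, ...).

After op 1 (move_left): buffer="ciyt" (len 4), cursors c1@0 c2@0 c3@3, authorship ....
After op 2 (move_right): buffer="ciyt" (len 4), cursors c1@1 c2@1 c3@4, authorship ....
After op 3 (move_left): buffer="ciyt" (len 4), cursors c1@0 c2@0 c3@3, authorship ....

Answer: 0 0 3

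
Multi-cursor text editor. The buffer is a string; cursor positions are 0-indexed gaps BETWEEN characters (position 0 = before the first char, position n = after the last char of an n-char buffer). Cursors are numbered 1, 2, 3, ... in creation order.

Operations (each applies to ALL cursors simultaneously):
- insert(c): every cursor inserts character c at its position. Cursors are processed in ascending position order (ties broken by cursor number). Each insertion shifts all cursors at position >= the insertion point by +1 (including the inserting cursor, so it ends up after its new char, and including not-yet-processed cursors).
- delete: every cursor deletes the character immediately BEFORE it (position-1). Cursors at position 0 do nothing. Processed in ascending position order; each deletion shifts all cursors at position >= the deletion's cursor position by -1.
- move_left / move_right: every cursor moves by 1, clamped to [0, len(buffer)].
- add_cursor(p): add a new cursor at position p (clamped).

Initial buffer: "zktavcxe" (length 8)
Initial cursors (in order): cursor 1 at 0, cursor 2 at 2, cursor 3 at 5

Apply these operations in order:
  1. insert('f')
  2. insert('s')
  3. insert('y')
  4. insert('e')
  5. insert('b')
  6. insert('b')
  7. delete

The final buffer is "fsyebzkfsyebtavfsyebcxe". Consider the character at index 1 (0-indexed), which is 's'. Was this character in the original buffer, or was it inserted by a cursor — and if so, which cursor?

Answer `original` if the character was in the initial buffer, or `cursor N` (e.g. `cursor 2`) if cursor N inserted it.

After op 1 (insert('f')): buffer="fzkftavfcxe" (len 11), cursors c1@1 c2@4 c3@8, authorship 1..2...3...
After op 2 (insert('s')): buffer="fszkfstavfscxe" (len 14), cursors c1@2 c2@6 c3@11, authorship 11..22...33...
After op 3 (insert('y')): buffer="fsyzkfsytavfsycxe" (len 17), cursors c1@3 c2@8 c3@14, authorship 111..222...333...
After op 4 (insert('e')): buffer="fsyezkfsyetavfsyecxe" (len 20), cursors c1@4 c2@10 c3@17, authorship 1111..2222...3333...
After op 5 (insert('b')): buffer="fsyebzkfsyebtavfsyebcxe" (len 23), cursors c1@5 c2@12 c3@20, authorship 11111..22222...33333...
After op 6 (insert('b')): buffer="fsyebbzkfsyebbtavfsyebbcxe" (len 26), cursors c1@6 c2@14 c3@23, authorship 111111..222222...333333...
After op 7 (delete): buffer="fsyebzkfsyebtavfsyebcxe" (len 23), cursors c1@5 c2@12 c3@20, authorship 11111..22222...33333...
Authorship (.=original, N=cursor N): 1 1 1 1 1 . . 2 2 2 2 2 . . . 3 3 3 3 3 . . .
Index 1: author = 1

Answer: cursor 1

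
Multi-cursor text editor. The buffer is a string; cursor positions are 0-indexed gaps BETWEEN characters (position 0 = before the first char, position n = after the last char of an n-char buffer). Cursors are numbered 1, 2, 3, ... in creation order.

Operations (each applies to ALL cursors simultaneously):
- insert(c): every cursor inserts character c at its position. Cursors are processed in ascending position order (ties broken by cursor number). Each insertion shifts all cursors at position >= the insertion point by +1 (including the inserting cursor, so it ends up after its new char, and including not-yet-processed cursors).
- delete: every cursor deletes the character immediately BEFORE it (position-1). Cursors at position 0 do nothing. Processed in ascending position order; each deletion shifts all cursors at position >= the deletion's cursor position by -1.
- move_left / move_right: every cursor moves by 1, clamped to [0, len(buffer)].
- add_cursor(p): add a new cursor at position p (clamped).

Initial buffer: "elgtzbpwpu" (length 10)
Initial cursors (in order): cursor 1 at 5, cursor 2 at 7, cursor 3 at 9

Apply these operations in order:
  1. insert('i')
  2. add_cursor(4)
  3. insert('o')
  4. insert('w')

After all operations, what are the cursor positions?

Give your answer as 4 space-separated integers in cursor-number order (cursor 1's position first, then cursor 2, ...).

After op 1 (insert('i')): buffer="elgtzibpiwpiu" (len 13), cursors c1@6 c2@9 c3@12, authorship .....1..2..3.
After op 2 (add_cursor(4)): buffer="elgtzibpiwpiu" (len 13), cursors c4@4 c1@6 c2@9 c3@12, authorship .....1..2..3.
After op 3 (insert('o')): buffer="elgtoziobpiowpiou" (len 17), cursors c4@5 c1@8 c2@12 c3@16, authorship ....4.11..22..33.
After op 4 (insert('w')): buffer="elgtowziowbpiowwpiowu" (len 21), cursors c4@6 c1@10 c2@15 c3@20, authorship ....44.111..222..333.

Answer: 10 15 20 6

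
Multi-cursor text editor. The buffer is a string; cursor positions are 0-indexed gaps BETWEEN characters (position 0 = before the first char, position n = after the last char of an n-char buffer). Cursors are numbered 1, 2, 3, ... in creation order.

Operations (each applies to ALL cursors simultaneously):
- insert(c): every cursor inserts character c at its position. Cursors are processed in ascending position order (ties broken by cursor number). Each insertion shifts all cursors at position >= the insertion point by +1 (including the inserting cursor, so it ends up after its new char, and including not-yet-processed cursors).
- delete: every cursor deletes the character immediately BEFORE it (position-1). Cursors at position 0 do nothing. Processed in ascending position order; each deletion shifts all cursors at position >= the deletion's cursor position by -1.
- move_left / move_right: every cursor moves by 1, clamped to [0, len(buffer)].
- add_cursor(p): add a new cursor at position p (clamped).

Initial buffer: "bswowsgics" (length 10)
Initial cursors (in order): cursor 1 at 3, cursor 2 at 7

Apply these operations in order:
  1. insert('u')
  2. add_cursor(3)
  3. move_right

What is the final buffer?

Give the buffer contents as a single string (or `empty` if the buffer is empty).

After op 1 (insert('u')): buffer="bswuowsguics" (len 12), cursors c1@4 c2@9, authorship ...1....2...
After op 2 (add_cursor(3)): buffer="bswuowsguics" (len 12), cursors c3@3 c1@4 c2@9, authorship ...1....2...
After op 3 (move_right): buffer="bswuowsguics" (len 12), cursors c3@4 c1@5 c2@10, authorship ...1....2...

Answer: bswuowsguics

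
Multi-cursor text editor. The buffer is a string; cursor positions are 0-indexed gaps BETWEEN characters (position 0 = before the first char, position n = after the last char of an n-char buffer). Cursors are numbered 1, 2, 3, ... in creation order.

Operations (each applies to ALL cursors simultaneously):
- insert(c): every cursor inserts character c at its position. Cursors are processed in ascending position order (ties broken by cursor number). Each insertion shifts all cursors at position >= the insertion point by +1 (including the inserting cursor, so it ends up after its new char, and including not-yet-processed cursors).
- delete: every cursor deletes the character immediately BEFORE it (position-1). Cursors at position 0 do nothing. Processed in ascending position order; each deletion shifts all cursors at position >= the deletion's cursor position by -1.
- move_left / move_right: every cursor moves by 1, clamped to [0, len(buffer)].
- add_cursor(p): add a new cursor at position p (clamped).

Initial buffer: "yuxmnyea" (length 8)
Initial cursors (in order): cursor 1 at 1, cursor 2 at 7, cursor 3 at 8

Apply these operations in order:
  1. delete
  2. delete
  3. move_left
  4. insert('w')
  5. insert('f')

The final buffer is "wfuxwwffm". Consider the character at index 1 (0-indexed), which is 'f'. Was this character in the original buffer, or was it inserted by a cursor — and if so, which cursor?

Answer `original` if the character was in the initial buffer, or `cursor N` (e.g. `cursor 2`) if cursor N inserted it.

Answer: cursor 1

Derivation:
After op 1 (delete): buffer="uxmny" (len 5), cursors c1@0 c2@5 c3@5, authorship .....
After op 2 (delete): buffer="uxm" (len 3), cursors c1@0 c2@3 c3@3, authorship ...
After op 3 (move_left): buffer="uxm" (len 3), cursors c1@0 c2@2 c3@2, authorship ...
After op 4 (insert('w')): buffer="wuxwwm" (len 6), cursors c1@1 c2@5 c3@5, authorship 1..23.
After op 5 (insert('f')): buffer="wfuxwwffm" (len 9), cursors c1@2 c2@8 c3@8, authorship 11..2323.
Authorship (.=original, N=cursor N): 1 1 . . 2 3 2 3 .
Index 1: author = 1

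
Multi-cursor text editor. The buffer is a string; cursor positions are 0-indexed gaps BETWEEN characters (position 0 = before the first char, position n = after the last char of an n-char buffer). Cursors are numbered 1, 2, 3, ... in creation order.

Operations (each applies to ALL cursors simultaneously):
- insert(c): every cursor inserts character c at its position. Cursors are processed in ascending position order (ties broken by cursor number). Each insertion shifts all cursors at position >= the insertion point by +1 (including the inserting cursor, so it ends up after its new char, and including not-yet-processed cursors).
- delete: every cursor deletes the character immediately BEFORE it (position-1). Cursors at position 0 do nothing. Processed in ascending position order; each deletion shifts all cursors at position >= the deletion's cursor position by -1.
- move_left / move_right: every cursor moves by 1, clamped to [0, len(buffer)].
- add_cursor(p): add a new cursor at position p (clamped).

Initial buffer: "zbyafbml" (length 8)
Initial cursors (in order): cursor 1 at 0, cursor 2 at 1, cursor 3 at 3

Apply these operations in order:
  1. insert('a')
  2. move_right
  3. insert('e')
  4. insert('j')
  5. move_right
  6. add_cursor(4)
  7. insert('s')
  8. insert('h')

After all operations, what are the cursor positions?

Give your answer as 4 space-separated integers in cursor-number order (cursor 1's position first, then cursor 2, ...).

Answer: 9 15 22 6

Derivation:
After op 1 (insert('a')): buffer="azabyaafbml" (len 11), cursors c1@1 c2@3 c3@6, authorship 1.2..3.....
After op 2 (move_right): buffer="azabyaafbml" (len 11), cursors c1@2 c2@4 c3@7, authorship 1.2..3.....
After op 3 (insert('e')): buffer="azeabeyaaefbml" (len 14), cursors c1@3 c2@6 c3@10, authorship 1.12.2.3.3....
After op 4 (insert('j')): buffer="azejabejyaaejfbml" (len 17), cursors c1@4 c2@8 c3@13, authorship 1.112.22.3.33....
After op 5 (move_right): buffer="azejabejyaaejfbml" (len 17), cursors c1@5 c2@9 c3@14, authorship 1.112.22.3.33....
After op 6 (add_cursor(4)): buffer="azejabejyaaejfbml" (len 17), cursors c4@4 c1@5 c2@9 c3@14, authorship 1.112.22.3.33....
After op 7 (insert('s')): buffer="azejsasbejysaaejfsbml" (len 21), cursors c4@5 c1@7 c2@12 c3@18, authorship 1.11421.22.23.33.3...
After op 8 (insert('h')): buffer="azejshashbejyshaaejfshbml" (len 25), cursors c4@6 c1@9 c2@15 c3@22, authorship 1.1144211.22.223.33.33...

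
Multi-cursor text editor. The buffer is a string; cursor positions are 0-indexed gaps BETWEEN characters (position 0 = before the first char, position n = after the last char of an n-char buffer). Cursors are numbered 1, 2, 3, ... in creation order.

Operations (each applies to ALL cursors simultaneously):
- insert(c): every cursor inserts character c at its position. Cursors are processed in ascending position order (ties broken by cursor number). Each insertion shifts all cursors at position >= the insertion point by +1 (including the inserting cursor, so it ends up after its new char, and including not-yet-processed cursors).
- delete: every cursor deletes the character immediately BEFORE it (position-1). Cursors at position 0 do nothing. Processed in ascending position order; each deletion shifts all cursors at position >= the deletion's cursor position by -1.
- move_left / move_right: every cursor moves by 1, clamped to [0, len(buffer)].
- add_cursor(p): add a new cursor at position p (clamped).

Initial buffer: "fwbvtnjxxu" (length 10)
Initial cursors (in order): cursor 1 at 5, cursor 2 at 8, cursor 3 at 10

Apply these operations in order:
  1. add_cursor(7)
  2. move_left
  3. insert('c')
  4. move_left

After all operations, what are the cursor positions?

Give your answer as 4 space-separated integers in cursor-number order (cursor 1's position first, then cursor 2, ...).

Answer: 4 9 12 7

Derivation:
After op 1 (add_cursor(7)): buffer="fwbvtnjxxu" (len 10), cursors c1@5 c4@7 c2@8 c3@10, authorship ..........
After op 2 (move_left): buffer="fwbvtnjxxu" (len 10), cursors c1@4 c4@6 c2@7 c3@9, authorship ..........
After op 3 (insert('c')): buffer="fwbvctncjcxxcu" (len 14), cursors c1@5 c4@8 c2@10 c3@13, authorship ....1..4.2..3.
After op 4 (move_left): buffer="fwbvctncjcxxcu" (len 14), cursors c1@4 c4@7 c2@9 c3@12, authorship ....1..4.2..3.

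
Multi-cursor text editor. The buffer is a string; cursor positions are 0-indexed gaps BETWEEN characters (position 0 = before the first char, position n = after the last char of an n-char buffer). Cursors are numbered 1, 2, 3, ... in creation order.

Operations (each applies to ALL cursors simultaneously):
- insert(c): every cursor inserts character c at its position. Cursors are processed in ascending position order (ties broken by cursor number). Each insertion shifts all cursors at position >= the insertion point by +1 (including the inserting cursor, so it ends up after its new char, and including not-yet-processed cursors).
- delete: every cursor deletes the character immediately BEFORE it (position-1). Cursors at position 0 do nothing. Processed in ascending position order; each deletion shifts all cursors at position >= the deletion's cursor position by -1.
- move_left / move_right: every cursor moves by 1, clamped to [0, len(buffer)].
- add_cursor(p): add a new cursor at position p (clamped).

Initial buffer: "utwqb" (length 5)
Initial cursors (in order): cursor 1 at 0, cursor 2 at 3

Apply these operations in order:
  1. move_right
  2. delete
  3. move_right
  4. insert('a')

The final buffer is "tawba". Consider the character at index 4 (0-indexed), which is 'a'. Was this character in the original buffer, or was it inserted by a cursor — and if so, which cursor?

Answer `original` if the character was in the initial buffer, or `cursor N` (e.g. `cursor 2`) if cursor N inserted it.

After op 1 (move_right): buffer="utwqb" (len 5), cursors c1@1 c2@4, authorship .....
After op 2 (delete): buffer="twb" (len 3), cursors c1@0 c2@2, authorship ...
After op 3 (move_right): buffer="twb" (len 3), cursors c1@1 c2@3, authorship ...
After op 4 (insert('a')): buffer="tawba" (len 5), cursors c1@2 c2@5, authorship .1..2
Authorship (.=original, N=cursor N): . 1 . . 2
Index 4: author = 2

Answer: cursor 2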